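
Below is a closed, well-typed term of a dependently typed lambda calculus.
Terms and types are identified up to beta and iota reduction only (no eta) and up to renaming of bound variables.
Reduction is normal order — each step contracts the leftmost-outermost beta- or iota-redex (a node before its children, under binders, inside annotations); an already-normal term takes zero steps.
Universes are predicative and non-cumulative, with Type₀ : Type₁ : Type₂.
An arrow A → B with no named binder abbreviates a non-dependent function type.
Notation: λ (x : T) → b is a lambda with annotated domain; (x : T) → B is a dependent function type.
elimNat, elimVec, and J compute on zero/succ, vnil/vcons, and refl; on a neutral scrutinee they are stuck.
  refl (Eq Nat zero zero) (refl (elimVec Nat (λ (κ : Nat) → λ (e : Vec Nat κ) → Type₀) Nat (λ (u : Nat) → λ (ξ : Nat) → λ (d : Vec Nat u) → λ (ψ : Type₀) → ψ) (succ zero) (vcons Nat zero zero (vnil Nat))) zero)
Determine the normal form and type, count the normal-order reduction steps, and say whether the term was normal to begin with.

reduced normal form:
  refl (Eq Nat zero zero) (refl Nat zero)
inferred type:
  Eq (Eq Nat zero zero) (refl Nat zero) (refl Nat zero)
reduction steps (normal order): 6
already normal: no
first redex: an elimVec iota-redex


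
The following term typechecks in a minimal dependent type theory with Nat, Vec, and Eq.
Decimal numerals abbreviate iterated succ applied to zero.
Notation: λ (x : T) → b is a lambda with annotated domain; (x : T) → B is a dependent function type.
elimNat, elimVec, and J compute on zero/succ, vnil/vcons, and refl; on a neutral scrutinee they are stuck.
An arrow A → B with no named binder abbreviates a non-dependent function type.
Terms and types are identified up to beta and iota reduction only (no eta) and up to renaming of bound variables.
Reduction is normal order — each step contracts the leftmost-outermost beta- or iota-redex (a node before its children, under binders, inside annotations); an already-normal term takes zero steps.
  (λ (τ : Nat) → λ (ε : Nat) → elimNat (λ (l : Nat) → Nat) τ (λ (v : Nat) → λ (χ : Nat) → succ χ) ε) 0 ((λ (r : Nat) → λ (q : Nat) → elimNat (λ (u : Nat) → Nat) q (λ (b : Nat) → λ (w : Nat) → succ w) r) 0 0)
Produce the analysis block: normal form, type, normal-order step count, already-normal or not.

normal form:
  0
type:
  Nat
reduction steps (normal order): 6
already normal: no
first contracted redex: a beta-redex


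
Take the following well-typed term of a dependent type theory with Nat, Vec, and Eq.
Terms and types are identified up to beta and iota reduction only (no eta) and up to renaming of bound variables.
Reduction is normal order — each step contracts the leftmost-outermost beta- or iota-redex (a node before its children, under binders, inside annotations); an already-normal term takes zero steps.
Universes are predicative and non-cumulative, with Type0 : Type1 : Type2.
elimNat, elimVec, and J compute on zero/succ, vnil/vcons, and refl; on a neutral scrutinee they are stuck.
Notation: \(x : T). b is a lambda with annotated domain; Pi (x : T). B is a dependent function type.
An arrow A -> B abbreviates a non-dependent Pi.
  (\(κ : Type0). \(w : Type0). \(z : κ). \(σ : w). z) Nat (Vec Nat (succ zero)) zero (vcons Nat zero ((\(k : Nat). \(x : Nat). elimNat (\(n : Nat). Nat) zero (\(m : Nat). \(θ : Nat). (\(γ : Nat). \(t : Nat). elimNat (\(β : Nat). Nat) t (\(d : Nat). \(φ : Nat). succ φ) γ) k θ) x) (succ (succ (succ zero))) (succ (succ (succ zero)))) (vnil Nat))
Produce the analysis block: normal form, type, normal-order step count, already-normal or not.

resulting normal form:
  zero
the term's type:
  Nat
normal-order step count: 4
already normal: no
first contracted redex: a beta-redex


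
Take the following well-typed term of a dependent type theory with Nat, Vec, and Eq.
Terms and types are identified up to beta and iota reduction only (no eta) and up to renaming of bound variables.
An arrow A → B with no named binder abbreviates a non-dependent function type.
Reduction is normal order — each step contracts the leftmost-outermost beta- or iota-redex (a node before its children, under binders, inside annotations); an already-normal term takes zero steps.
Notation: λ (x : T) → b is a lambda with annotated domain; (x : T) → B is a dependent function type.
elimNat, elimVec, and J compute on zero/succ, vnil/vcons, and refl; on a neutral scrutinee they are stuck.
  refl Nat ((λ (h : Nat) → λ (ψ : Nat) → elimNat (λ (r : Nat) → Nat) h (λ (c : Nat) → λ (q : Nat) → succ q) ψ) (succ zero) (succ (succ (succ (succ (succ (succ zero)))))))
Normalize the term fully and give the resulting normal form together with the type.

reduced normal form:
  refl Nat (succ (succ (succ (succ (succ (succ (succ zero)))))))
the term's type:
  Eq Nat (succ (succ (succ (succ (succ (succ (succ zero))))))) (succ (succ (succ (succ (succ (succ (succ zero)))))))
observation: normalization takes exactly 21 steps under the normal-order strategy.


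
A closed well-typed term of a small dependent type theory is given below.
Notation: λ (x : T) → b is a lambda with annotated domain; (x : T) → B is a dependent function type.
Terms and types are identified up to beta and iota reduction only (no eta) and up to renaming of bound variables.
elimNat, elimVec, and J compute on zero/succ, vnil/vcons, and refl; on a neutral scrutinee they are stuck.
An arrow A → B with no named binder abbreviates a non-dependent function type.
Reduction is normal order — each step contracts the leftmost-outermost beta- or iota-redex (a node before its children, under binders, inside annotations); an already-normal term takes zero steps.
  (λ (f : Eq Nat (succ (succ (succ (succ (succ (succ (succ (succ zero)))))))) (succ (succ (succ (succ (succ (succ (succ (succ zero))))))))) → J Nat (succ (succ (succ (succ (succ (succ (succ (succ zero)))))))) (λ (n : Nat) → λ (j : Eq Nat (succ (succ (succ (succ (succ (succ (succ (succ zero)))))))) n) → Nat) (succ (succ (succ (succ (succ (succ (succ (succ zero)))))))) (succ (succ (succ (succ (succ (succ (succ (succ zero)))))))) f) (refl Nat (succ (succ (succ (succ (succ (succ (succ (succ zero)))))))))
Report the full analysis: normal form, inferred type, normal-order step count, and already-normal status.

reduced normal form:
  succ (succ (succ (succ (succ (succ (succ (succ zero)))))))
the term's type:
  Nat
reduction steps (normal order): 2
started in normal form: no
first redex: a beta-redex


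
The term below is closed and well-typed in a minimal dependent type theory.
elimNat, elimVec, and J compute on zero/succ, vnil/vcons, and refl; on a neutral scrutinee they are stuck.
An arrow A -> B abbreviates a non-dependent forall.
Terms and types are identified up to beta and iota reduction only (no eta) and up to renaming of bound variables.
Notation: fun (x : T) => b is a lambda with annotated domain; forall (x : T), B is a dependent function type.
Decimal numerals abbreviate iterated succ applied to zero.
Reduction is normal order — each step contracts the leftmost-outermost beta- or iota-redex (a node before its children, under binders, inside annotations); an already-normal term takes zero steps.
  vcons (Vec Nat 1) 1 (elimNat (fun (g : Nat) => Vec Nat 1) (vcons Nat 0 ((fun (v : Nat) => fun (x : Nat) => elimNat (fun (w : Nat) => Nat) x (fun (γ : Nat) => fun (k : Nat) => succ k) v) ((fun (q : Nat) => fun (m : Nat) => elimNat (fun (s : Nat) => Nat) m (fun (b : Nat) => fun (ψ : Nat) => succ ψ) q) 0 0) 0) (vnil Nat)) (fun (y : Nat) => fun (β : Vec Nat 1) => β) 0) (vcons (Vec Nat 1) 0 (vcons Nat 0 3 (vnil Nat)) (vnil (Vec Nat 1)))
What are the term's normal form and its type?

resulting normal form:
  vcons (Vec Nat 1) 1 (vcons Nat 0 0 (vnil Nat)) (vcons (Vec Nat 1) 0 (vcons Nat 0 3 (vnil Nat)) (vnil (Vec Nat 1)))
type:
  Vec (Vec Nat 1) 2


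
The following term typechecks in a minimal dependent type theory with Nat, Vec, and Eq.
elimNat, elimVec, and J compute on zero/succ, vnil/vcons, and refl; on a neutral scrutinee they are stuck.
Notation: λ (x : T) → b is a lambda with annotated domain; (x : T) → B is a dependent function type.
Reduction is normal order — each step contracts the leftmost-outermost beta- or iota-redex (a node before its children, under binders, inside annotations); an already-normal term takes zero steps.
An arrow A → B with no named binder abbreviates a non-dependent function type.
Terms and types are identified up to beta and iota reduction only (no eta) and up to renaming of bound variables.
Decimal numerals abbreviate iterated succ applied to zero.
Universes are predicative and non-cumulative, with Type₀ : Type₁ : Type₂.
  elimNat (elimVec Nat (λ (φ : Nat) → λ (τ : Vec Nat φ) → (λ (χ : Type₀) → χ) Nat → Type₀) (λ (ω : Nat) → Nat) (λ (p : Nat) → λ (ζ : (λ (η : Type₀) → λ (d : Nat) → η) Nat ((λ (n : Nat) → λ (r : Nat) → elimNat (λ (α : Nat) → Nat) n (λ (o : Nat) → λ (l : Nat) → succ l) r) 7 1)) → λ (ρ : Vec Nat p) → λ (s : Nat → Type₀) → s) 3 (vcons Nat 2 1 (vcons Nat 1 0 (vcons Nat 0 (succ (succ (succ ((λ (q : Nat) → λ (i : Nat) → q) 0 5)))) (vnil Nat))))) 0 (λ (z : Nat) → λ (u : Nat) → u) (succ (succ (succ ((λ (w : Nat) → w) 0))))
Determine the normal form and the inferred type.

resulting normal form:
  0
inferred type:
  Nat
observation: 27 normal-order steps separate the term from its normal form.


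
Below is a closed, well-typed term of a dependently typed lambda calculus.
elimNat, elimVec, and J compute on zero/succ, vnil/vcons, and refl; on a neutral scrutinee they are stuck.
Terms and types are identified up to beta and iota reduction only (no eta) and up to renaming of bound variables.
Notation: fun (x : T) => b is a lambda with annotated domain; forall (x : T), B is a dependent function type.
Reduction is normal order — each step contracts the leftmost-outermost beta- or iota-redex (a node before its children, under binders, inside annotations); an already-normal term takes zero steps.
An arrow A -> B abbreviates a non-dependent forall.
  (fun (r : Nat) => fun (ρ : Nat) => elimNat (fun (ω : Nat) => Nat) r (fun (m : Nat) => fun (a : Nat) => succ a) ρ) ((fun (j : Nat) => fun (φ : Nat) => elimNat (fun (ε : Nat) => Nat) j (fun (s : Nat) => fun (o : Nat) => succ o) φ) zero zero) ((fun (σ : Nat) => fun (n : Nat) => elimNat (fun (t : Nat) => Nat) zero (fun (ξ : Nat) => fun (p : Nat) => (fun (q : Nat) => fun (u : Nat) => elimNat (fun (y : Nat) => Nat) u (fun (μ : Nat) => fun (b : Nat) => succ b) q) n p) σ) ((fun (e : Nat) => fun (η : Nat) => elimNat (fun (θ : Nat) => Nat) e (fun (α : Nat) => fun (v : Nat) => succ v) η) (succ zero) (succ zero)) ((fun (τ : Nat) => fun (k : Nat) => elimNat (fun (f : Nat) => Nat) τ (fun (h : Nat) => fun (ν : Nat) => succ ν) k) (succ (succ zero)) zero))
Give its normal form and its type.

resulting normal form:
  succ (succ (succ (succ zero)))
type:
  Nat
observation: the first redex contracted is a beta-redex; the normal form is reached in 45 normal-order steps.


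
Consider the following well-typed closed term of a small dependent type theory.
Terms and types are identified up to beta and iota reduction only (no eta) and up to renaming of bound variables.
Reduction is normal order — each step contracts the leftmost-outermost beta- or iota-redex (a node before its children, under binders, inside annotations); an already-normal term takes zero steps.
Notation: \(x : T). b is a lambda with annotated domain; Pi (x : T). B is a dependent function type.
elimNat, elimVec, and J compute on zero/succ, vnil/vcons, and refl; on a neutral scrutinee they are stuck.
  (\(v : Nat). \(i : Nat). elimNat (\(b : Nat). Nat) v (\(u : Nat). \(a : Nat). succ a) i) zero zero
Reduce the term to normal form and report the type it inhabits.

resulting normal form:
  zero
inferred type:
  Nat
observation: contracting a beta-redex first, the term normalizes in 3 steps.


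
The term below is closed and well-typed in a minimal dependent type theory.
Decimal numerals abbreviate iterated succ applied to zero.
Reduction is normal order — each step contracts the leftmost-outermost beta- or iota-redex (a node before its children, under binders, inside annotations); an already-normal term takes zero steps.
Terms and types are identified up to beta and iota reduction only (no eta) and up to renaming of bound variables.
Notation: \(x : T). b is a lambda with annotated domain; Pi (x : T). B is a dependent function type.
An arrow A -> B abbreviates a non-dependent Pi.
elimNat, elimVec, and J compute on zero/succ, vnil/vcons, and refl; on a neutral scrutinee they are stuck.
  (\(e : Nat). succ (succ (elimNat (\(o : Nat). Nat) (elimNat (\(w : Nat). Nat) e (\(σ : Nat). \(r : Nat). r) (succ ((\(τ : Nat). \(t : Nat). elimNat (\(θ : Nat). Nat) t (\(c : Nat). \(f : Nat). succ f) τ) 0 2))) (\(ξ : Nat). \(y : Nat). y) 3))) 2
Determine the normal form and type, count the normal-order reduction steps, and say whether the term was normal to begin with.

normal form:
  4
inferred type:
  Nat
normal-order step count: 24
term was already normal: no
first redex: a beta-redex


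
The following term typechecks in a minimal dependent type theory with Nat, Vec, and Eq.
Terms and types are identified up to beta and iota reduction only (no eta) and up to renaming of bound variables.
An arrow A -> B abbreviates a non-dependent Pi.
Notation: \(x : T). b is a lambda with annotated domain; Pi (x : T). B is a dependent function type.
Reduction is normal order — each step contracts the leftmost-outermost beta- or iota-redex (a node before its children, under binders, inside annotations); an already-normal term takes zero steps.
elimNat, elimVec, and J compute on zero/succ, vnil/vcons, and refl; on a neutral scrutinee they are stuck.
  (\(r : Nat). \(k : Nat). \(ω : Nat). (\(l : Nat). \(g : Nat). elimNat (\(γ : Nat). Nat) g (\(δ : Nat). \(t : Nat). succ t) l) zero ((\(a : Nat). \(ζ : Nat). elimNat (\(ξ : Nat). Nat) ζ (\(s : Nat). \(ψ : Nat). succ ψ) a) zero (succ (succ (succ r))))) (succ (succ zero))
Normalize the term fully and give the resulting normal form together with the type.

resulting normal form:
  \(r : Nat). \(k : Nat). succ (succ (succ (succ (succ zero))))
inferred type:
  Nat -> Nat -> Nat
observation: the first redex contracted is a beta-redex; the normal form is reached in 7 normal-order steps.


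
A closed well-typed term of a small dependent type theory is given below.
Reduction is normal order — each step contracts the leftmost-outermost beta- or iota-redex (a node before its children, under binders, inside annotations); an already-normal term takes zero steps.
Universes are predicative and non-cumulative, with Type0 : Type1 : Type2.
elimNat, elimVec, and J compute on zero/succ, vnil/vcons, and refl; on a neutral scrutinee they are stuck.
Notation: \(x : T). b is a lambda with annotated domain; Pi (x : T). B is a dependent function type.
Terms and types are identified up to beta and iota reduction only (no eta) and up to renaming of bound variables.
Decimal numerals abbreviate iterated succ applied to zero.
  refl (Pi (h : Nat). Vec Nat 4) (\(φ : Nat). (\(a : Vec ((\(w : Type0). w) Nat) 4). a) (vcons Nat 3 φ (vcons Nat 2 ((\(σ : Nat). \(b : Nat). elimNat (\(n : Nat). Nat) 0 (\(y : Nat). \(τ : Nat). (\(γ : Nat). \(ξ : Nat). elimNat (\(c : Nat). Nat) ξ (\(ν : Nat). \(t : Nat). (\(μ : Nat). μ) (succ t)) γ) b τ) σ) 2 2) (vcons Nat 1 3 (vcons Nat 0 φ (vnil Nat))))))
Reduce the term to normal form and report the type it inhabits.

resulting normal form:
  refl (Pi (h : Nat). Vec Nat 4) (\(φ : Nat). vcons Nat 3 φ (vcons Nat 2 4 (vcons Nat 1 3 (vcons Nat 0 φ (vnil Nat)))))
type:
  Eq (Pi (h : Nat). Vec Nat 4) (\(φ : Nat). vcons Nat 3 φ (vcons Nat 2 4 (vcons Nat 1 3 (vcons Nat 0 φ (vnil Nat))))) (\(a : Nat). vcons Nat 3 a (vcons Nat 2 4 (vcons Nat 1 3 (vcons Nat 0 a (vnil Nat)))))


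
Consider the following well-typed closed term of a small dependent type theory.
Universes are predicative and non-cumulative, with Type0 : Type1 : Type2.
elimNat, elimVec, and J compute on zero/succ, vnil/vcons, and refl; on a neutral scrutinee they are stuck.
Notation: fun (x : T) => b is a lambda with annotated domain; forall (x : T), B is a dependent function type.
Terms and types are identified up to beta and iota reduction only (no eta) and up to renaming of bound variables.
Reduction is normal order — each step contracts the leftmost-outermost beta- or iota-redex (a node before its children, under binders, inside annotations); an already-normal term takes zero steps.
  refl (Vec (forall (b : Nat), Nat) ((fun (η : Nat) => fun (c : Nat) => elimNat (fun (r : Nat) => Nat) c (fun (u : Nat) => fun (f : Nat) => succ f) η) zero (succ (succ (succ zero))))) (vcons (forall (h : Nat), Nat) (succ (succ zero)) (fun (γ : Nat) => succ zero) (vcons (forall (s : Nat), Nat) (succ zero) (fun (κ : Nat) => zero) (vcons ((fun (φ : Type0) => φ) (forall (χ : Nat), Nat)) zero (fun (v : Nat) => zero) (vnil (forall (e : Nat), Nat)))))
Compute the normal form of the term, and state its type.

resulting normal form:
  refl (Vec (forall (b : Nat), Nat) (succ (succ (succ zero)))) (vcons (forall (η : Nat), Nat) (succ (succ zero)) (fun (c : Nat) => succ zero) (vcons (forall (r : Nat), Nat) (succ zero) (fun (u : Nat) => zero) (vcons (forall (f : Nat), Nat) zero (fun (h : Nat) => zero) (vnil (forall (γ : Nat), Nat)))))
inferred type:
  Eq (Vec (forall (b : Nat), Nat) (succ (succ (succ zero)))) (vcons (forall (η : Nat), Nat) (succ (succ zero)) (fun (c : Nat) => succ zero) (vcons (forall (r : Nat), Nat) (succ zero) (fun (u : Nat) => zero) (vcons (forall (f : Nat), Nat) zero (fun (h : Nat) => zero) (vnil (forall (γ : Nat), Nat))))) (vcons (forall (s : Nat), Nat) (succ (succ zero)) (fun (κ : Nat) => succ zero) (vcons (forall (φ : Nat), Nat) (succ zero) (fun (χ : Nat) => zero) (vcons (forall (v : Nat), Nat) zero (fun (e : Nat) => zero) (vnil (forall (d : Nat), Nat)))))
observation: the term reaches its normal form after 4 normal-order steps.


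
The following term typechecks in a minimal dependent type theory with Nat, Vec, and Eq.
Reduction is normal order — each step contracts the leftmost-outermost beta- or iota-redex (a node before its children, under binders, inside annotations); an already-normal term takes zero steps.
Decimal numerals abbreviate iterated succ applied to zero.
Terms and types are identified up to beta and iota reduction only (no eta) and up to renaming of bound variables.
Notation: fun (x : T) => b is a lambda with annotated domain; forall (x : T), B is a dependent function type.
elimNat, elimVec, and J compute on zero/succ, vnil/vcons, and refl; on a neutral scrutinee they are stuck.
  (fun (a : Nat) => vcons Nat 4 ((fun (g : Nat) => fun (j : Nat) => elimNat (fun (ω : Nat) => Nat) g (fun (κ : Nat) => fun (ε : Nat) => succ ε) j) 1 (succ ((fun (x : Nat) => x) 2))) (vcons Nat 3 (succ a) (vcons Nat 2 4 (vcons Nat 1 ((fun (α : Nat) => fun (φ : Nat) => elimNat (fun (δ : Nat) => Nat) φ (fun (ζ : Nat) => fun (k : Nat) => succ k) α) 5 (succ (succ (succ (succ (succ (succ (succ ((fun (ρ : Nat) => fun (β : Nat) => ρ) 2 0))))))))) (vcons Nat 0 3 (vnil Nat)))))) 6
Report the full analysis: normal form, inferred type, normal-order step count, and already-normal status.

normal form:
  vcons Nat 4 4 (vcons Nat 3 7 (vcons Nat 2 4 (vcons Nat 1 14 (vcons Nat 0 3 (vnil Nat)))))
the term's type:
  Vec Nat 5
normal-order step count: 34
started in normal form: no
first contracted redex: a beta-redex


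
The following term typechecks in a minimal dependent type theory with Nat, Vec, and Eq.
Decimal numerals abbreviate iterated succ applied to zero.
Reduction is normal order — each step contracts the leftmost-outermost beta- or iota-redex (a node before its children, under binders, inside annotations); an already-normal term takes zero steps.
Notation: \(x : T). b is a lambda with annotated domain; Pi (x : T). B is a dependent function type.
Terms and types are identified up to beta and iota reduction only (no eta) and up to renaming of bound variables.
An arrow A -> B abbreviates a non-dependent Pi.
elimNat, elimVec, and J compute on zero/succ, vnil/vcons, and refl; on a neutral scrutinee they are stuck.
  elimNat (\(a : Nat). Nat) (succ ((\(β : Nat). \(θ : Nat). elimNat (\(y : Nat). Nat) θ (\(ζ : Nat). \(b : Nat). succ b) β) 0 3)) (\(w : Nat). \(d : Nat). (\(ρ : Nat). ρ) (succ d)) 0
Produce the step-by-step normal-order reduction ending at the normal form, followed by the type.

normal-order reduction sequence:
  elimNat (\(a : Nat). Nat) (succ ((\(β : Nat). \(θ : Nat). elimNat (\(y : Nat). Nat) θ (\(ζ : Nat). \(b : Nat). succ b) β) 0 3)) (\(w : Nat). \(d : Nat). (\(ρ : Nat). ρ) (succ d)) 0
  ~> succ ((\(a : Nat). \(β : Nat). elimNat (\(θ : Nat). Nat) β (\(y : Nat). \(ζ : Nat). succ ζ) a) 0 3)
  ~> succ ((\(a : Nat). elimNat (\(β : Nat). Nat) a (\(θ : Nat). \(y : Nat). succ y) 0) 3)
  ~> succ (elimNat (\(a : Nat). Nat) 3 (\(β : Nat). \(θ : Nat). succ θ) 0)
  ~> 4
type:
  Nat


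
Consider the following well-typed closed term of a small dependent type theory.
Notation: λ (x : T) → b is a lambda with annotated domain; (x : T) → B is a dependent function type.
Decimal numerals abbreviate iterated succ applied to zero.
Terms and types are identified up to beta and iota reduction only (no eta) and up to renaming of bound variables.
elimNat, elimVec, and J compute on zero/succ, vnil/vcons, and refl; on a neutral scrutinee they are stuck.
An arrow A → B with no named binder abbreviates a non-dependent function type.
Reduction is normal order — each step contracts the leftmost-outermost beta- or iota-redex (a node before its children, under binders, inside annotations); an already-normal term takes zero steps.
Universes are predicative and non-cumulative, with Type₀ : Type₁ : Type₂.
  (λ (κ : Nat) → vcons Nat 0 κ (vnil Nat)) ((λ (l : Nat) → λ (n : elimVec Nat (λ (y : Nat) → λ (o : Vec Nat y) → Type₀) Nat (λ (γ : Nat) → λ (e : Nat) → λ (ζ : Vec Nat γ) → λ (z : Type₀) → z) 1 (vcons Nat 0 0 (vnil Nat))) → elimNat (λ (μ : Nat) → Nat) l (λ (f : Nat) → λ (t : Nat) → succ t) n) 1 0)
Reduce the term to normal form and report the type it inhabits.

reduced normal form:
  vcons Nat 0 1 (vnil Nat)
inferred type:
  Vec Nat 1


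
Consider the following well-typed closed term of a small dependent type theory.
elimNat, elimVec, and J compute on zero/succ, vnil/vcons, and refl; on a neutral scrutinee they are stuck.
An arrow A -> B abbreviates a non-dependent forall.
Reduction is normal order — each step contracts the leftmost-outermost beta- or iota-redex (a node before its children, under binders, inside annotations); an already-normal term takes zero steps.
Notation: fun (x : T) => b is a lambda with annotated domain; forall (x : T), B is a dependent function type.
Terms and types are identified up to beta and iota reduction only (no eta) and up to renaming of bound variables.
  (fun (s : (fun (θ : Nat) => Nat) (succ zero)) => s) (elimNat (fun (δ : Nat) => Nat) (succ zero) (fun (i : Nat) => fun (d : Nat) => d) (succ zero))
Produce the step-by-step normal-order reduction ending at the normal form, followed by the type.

normal-order reduction:
  (fun (s : (fun (θ : Nat) => Nat) (succ zero)) => s) (elimNat (fun (δ : Nat) => Nat) (succ zero) (fun (i : Nat) => fun (d : Nat) => d) (succ zero))
  ~> elimNat (fun (s : Nat) => Nat) (succ zero) (fun (θ : Nat) => fun (δ : Nat) => δ) (succ zero)
  ~> (fun (s : Nat) => fun (θ : Nat) => θ) zero (elimNat (fun (δ : Nat) => Nat) (succ zero) (fun (i : Nat) => fun (d : Nat) => d) zero)
  ~> (fun (s : Nat) => s) (elimNat (fun (θ : Nat) => Nat) (succ zero) (fun (δ : Nat) => fun (i : Nat) => i) zero)
  ~> elimNat (fun (s : Nat) => Nat) (succ zero) (fun (θ : Nat) => fun (δ : Nat) => δ) zero
  ~> succ zero
inferred type:
  Nat


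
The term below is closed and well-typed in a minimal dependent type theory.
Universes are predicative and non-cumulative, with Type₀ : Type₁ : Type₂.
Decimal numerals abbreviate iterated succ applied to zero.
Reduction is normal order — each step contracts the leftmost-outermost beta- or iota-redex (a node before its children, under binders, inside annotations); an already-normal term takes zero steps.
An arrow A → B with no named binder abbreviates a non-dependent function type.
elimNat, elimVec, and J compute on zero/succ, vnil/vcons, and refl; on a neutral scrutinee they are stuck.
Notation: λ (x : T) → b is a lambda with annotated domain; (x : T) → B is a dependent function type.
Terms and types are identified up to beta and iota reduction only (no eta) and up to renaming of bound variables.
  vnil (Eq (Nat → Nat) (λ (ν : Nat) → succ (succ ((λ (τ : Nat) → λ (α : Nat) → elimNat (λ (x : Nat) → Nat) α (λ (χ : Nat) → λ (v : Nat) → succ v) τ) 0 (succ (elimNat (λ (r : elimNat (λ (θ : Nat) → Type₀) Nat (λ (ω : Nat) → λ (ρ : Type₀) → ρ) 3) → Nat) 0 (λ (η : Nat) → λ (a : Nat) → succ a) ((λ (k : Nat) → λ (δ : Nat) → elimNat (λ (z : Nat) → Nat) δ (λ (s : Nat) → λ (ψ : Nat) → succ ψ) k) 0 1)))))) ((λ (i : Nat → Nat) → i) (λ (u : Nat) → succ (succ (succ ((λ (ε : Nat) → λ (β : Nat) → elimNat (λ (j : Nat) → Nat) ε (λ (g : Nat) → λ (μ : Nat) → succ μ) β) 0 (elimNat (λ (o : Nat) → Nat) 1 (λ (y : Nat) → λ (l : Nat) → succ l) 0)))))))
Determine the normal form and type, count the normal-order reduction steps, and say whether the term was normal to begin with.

normal form:
  vnil (Eq (Nat → Nat) (λ (ν : Nat) → 4) (λ (τ : Nat) → 4))
type:
  Vec (Eq (Nat → Nat) (λ (ν : Nat) → 4) (λ (τ : Nat) → 4)) 0
steps to reach normal form (normal order): 28
already normal: no
first contracted redex: a beta-redex


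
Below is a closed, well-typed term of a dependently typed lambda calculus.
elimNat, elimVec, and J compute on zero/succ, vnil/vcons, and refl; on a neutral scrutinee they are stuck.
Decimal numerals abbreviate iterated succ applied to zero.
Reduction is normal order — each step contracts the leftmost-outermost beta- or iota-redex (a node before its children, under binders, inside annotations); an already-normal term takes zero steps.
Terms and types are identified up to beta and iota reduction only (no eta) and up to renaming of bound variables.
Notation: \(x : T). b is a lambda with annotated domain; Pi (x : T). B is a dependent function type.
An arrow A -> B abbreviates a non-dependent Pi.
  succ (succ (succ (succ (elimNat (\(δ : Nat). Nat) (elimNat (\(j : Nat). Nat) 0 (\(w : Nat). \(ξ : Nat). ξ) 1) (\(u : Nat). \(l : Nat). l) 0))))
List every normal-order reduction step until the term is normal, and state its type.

reduction (normal order):
  succ (succ (succ (succ (elimNat (\(δ : Nat). Nat) (elimNat (\(j : Nat). Nat) 0 (\(w : Nat). \(ξ : Nat). ξ) 1) (\(u : Nat). \(l : Nat). l) 0))))
  ~> succ (succ (succ (succ (elimNat (\(δ : Nat). Nat) 0 (\(j : Nat). \(w : Nat). w) 1))))
  ~> succ (succ (succ (succ ((\(δ : Nat). \(j : Nat). j) 0 (elimNat (\(w : Nat). Nat) 0 (\(ξ : Nat). \(u : Nat). u) 0)))))
  ~> succ (succ (succ (succ ((\(δ : Nat). δ) (elimNat (\(j : Nat). Nat) 0 (\(w : Nat). \(ξ : Nat). ξ) 0)))))
  ~> succ (succ (succ (succ (elimNat (\(δ : Nat). Nat) 0 (\(j : Nat). \(w : Nat). w) 0))))
  ~> 4
the term's type:
  Nat


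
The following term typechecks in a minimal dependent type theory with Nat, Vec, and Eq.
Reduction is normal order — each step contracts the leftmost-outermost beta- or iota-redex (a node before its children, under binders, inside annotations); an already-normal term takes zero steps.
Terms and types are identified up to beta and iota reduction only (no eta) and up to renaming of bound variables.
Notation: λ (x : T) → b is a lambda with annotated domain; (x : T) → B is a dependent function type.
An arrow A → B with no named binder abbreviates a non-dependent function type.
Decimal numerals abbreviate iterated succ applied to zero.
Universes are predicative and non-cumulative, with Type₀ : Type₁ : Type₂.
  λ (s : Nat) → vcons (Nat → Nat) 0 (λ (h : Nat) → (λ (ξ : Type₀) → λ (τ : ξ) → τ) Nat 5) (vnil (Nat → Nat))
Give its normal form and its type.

reduced normal form:
  λ (s : Nat) → vcons (Nat → Nat) 0 (λ (h : Nat) → 5) (vnil (Nat → Nat))
type:
  Nat → Vec (Nat → Nat) 1
observation: the first redex contracted is a beta-redex; the normal form is reached in 2 normal-order steps.


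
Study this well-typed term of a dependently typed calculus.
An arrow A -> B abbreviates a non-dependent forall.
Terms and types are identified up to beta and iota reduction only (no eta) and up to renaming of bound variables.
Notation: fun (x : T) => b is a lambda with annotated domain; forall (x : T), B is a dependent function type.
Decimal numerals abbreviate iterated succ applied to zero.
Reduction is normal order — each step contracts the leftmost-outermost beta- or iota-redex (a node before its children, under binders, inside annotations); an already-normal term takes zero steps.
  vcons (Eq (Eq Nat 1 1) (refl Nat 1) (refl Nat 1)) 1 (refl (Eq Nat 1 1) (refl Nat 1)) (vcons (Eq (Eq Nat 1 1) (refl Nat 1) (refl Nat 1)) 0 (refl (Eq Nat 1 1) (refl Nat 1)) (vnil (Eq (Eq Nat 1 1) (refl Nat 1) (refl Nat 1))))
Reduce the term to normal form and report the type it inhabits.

normal form:
  vcons (Eq (Eq Nat 1 1) (refl Nat 1) (refl Nat 1)) 1 (refl (Eq Nat 1 1) (refl Nat 1)) (vcons (Eq (Eq Nat 1 1) (refl Nat 1) (refl Nat 1)) 0 (refl (Eq Nat 1 1) (refl Nat 1)) (vnil (Eq (Eq Nat 1 1) (refl Nat 1) (refl Nat 1))))
type:
  Vec (Eq (Eq Nat 1 1) (refl Nat 1) (refl Nat 1)) 2


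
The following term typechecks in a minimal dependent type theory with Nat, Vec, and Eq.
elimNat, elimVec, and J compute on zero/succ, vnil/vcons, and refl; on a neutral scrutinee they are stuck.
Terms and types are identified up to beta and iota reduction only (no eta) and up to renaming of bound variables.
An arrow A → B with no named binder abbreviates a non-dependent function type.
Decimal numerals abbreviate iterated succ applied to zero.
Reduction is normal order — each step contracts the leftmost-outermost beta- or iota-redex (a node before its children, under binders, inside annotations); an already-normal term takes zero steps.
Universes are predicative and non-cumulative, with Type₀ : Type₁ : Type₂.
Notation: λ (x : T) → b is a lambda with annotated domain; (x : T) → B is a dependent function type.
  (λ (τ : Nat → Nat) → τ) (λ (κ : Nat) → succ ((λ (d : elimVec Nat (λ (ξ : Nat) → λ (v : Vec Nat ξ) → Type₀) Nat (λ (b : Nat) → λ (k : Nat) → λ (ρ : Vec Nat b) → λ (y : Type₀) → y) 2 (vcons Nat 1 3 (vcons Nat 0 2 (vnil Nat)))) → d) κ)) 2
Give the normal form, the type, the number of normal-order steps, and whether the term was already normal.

resulting normal form:
  3
the term's type:
  Nat
normal-order step count: 3
started in normal form: no
first contracted redex: a beta-redex


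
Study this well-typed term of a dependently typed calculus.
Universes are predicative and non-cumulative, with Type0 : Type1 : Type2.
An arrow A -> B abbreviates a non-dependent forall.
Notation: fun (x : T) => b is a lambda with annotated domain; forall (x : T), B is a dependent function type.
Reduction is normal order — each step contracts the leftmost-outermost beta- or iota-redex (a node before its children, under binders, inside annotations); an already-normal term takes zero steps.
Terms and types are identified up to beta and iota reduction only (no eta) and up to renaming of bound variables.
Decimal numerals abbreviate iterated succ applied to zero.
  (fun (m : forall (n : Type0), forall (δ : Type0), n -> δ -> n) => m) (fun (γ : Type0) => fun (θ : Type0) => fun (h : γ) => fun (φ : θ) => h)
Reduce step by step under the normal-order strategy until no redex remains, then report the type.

normal-order reduction sequence:
  (fun (m : forall (n : Type0), forall (δ : Type0), n -> δ -> n) => m) (fun (γ : Type0) => fun (θ : Type0) => fun (h : γ) => fun (φ : θ) => h)
  ~> fun (m : Type0) => fun (n : Type0) => fun (δ : m) => fun (γ : n) => δ
type:
  forall (m : Type0), forall (n : Type0), m -> n -> m


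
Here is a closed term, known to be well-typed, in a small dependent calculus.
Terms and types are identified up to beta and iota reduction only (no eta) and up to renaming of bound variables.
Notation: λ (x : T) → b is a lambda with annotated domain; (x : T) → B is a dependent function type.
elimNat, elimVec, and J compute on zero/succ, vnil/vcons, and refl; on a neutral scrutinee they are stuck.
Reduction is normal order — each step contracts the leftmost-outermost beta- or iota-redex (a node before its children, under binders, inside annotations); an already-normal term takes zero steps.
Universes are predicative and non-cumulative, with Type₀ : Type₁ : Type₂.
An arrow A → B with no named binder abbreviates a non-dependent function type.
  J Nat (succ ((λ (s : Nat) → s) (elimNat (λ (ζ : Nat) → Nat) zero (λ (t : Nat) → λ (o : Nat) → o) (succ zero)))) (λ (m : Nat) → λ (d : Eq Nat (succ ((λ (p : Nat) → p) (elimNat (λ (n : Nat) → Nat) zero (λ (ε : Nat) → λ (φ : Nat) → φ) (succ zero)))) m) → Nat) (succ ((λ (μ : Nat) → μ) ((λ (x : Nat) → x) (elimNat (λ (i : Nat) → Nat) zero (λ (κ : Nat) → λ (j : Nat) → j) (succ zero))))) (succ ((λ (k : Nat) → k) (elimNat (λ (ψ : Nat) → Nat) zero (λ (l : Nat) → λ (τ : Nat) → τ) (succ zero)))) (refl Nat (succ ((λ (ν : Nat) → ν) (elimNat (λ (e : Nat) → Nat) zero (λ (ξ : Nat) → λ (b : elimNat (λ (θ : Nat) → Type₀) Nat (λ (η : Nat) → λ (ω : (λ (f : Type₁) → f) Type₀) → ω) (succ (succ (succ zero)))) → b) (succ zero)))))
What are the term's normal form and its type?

resulting normal form:
  succ zero
the term's type:
  Nat
observation: contracting a J iota-redex first, the term normalizes in 7 steps.


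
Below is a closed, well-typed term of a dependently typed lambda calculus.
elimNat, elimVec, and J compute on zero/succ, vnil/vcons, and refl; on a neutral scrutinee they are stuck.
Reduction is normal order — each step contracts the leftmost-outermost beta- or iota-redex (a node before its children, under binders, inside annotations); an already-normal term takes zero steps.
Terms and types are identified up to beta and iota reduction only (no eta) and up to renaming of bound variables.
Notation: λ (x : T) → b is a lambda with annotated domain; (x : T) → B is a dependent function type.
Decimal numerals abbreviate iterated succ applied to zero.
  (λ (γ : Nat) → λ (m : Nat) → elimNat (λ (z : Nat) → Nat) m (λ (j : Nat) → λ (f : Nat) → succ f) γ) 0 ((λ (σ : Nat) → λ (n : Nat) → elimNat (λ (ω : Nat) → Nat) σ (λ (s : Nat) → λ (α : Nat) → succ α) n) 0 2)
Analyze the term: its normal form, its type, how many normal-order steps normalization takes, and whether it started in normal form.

reduced normal form:
  2
type:
  Nat
reduction steps (normal order): 12
term was already normal: no
first redex: a beta-redex


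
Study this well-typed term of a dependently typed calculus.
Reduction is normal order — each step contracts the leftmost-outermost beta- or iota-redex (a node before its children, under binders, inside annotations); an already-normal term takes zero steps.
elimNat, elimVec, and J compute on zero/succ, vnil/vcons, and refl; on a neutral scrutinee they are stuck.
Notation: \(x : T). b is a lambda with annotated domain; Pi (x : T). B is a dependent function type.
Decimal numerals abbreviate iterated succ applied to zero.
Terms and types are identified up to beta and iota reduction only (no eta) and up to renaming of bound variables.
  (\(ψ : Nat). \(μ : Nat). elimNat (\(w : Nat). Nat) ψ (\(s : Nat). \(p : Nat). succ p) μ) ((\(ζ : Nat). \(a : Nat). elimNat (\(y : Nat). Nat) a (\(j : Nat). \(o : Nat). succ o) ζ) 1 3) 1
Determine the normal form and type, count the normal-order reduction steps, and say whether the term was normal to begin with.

resulting normal form:
  5
the term's type:
  Nat
steps to reach normal form (normal order): 12
term was already normal: no
first contracted redex: a beta-redex


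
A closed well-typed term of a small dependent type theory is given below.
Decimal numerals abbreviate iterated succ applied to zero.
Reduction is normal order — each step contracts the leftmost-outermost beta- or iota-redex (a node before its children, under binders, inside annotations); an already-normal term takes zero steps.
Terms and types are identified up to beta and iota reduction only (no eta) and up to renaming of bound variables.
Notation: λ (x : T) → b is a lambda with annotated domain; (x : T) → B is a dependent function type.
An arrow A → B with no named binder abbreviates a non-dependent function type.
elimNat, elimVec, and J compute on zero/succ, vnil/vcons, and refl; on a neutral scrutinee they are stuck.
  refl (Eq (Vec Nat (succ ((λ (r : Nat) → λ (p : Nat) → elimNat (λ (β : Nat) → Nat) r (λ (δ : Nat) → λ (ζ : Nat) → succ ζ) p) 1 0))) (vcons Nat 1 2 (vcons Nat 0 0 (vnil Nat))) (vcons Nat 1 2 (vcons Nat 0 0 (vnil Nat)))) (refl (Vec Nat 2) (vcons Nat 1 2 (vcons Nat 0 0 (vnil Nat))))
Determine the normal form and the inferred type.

reduced normal form:
  refl (Eq (Vec Nat 2) (vcons Nat 1 2 (vcons Nat 0 0 (vnil Nat))) (vcons Nat 1 2 (vcons Nat 0 0 (vnil Nat)))) (refl (Vec Nat 2) (vcons Nat 1 2 (vcons Nat 0 0 (vnil Nat))))
the term's type:
  Eq (Eq (Vec Nat 2) (vcons Nat 1 2 (vcons Nat 0 0 (vnil Nat))) (vcons Nat 1 2 (vcons Nat 0 0 (vnil Nat)))) (refl (Vec Nat 2) (vcons Nat 1 2 (vcons Nat 0 0 (vnil Nat)))) (refl (Vec Nat 2) (vcons Nat 1 2 (vcons Nat 0 0 (vnil Nat))))


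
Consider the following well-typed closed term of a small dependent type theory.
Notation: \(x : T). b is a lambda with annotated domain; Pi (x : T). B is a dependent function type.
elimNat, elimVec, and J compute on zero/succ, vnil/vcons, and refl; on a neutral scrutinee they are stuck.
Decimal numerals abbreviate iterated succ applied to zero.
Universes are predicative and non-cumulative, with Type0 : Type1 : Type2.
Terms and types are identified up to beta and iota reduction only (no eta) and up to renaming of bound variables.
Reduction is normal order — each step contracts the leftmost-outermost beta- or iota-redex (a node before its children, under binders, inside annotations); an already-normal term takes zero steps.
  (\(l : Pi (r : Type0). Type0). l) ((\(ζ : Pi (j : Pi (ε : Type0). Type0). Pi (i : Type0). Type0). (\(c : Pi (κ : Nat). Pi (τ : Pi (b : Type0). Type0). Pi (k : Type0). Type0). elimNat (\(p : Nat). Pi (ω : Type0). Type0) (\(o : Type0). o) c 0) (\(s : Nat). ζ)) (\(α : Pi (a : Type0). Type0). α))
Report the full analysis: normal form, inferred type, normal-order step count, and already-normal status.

normal form:
  \(l : Type0). l
the term's type:
  Pi (l : Type0). Type0
steps to reach normal form (normal order): 4
already normal: no
first contracted redex: a beta-redex


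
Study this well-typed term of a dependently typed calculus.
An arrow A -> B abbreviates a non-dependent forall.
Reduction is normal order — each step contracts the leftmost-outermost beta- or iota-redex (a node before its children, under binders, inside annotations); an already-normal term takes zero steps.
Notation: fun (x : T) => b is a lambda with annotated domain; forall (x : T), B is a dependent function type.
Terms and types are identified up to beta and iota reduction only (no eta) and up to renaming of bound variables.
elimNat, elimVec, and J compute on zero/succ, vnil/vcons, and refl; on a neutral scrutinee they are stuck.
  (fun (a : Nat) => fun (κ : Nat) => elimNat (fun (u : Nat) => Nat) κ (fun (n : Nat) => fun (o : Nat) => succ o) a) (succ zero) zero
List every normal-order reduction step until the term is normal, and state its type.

normal-order reduction sequence:
  (fun (a : Nat) => fun (κ : Nat) => elimNat (fun (u : Nat) => Nat) κ (fun (n : Nat) => fun (o : Nat) => succ o) a) (succ zero) zero
  ~> (fun (a : Nat) => elimNat (fun (κ : Nat) => Nat) a (fun (u : Nat) => fun (n : Nat) => succ n) (succ zero)) zero
  ~> elimNat (fun (a : Nat) => Nat) zero (fun (κ : Nat) => fun (u : Nat) => succ u) (succ zero)
  ~> (fun (a : Nat) => fun (κ : Nat) => succ κ) zero (elimNat (fun (u : Nat) => Nat) zero (fun (n : Nat) => fun (o : Nat) => succ o) zero)
  ~> (fun (a : Nat) => succ a) (elimNat (fun (κ : Nat) => Nat) zero (fun (u : Nat) => fun (n : Nat) => succ n) zero)
  ~> succ (elimNat (fun (a : Nat) => Nat) zero (fun (κ : Nat) => fun (u : Nat) => succ u) zero)
  ~> succ zero
inferred type:
  Nat
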